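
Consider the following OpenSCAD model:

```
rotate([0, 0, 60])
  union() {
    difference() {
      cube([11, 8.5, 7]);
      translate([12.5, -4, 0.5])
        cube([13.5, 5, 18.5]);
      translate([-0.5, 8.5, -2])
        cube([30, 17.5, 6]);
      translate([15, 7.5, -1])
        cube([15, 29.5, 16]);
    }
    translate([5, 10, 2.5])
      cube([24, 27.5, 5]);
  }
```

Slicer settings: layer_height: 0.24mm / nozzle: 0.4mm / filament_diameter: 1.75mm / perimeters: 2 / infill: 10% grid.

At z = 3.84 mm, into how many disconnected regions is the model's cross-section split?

2

At z = 3.84 mm: the cube (footprint 11×8.5) is included at this height; the 13.5×5 cube at (12.5, -4) contributes its full rectangle; the 30×17.5 cube at (-0.5, 8.5) contributes its full rectangle; the cube at (15, 7.5) is present — its section is the full 15×29.5 rectangle; Taking the first minus the rest: starting from the 11×8.5 cube, the 13.5×5 cube at (12.5, -4) misses the remaining region (no effect); the 30×17.5 cube at (-0.5, 8.5) misses the remaining region (no effect); the 15×29.5 cube at (15, 7.5) misses the remaining region (no effect) — 1 connected region; the cube at (5, 10) (footprint 24×27.5) is included at this height; Merging all regions: the 2 present regions are separate (no shared area or edge), so areas and boundary lengths simply add and each stays a separate island — 2 connected regions; (whole slice rotated 60° about Z — lengths, areas and connectivity unchanged). The result has 2 disconnected regions.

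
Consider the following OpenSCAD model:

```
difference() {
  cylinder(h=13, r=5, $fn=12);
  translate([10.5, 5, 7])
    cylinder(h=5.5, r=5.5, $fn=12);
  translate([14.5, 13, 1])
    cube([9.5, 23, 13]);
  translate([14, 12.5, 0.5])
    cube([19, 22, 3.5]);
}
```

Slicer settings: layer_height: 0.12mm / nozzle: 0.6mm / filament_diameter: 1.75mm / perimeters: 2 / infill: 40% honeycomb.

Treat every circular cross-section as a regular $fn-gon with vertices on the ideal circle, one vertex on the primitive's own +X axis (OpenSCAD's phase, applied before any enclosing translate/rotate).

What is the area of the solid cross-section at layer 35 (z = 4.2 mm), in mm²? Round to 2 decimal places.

75.00 mm²

At z = 4.2 mm: the cylinder: section is a regular 12-gon, circumradius r=5 (area = (12/2)·5.000²·sin(360°/12) = 75.00 mm²); the cylinder at (10.5, 5) is not intersected at this z (z outside [7, 12.5]); the cube at (14.5, 13) (footprint 9.5×23) is included at this height (area 218.50 mm²); the cube at (14, 12.5) is not intersected at this z (z outside [0.5, 4]); After the difference (first − rest): starting from the r=5 cylinder (75.00 mm²), the 9.5×23 cube at (14.5, 13) misses the remaining region (no effect) — area = 75.00 mm². Overall, the cross-section is a single solid region. Net area = 75.00 mm².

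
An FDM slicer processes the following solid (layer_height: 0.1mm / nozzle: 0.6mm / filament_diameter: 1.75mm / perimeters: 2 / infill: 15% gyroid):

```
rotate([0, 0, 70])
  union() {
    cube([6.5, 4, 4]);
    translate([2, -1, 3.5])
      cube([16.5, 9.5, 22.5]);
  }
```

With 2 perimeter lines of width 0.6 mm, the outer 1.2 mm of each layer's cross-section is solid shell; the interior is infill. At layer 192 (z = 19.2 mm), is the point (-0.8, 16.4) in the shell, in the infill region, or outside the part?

At z = 19.2 mm: the cube does not reach this height (z outside [0, 4]); the cube at (2, -1) (footprint 16.5×9.5) is included at this height; Merging all regions: only the 16.5×9.5 cube at (2, -1) is present, so the union is just that shape — 1 connected region; (rotated 70° about Z; rotation is an isometry so areas/perimeters/island counts are preserved). Overall, the cross-section is a single solid region. Undo the 70° rotation: the query point maps to (15.137, 6.361) in the un-rotated model frame. The nearest boundary edge runs (18.50, 8.50)→(2.00, 8.50); distance from the point to it = 2.14 mm. The point is inside the cross-section and 2.14 mm from the nearest boundary — more than the 1.2 mm shell width (2 × 0.6), so it's in the infill interior.

infill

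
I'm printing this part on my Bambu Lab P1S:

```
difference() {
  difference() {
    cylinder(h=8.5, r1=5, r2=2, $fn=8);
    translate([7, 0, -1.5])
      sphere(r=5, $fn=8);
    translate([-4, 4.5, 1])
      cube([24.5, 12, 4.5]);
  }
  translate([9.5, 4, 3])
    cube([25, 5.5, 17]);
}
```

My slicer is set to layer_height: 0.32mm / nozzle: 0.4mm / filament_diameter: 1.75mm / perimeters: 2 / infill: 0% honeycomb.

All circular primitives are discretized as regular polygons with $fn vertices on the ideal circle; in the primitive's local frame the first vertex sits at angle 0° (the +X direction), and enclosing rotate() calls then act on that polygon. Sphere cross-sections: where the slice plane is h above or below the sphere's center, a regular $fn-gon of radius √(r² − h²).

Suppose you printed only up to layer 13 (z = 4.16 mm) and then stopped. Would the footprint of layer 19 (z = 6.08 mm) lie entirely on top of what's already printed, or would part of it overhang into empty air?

entirely on top

Compare the two slices. At z = 4.16: the cone (r1=5→r2=2) has section circumradius 3.532 here — a regular 8-gon (area = (8/2)·3.532²·sin(360°/8) = 35.28 mm²); the sphere at (7, 0) does not reach this height (|z−center|=5.660 > r=5); the cube at (-4, 4.5) (footprint 24.5×12) is included at this height (area 294.00 mm²); Subtracting the remaining from the first: starting from the cone (35.28 mm²), the 24.5×12 cube at (-4, 4.5) misses the remaining region (no effect) — area = 35.28 mm²; the cube at (9.5, 4) (footprint 25×5.5) is included at this height (area 137.50 mm²); After the difference (first − rest): starting from that combined region (35.28 mm²), the 25×5.5 cube at (9.5, 4) misses the remaining region (no effect) — area = 35.28 mm². At z = 6.08: the cone (r1=5→r2=2) has section circumradius 2.854 here — a regular 8-gon (area = (8/2)·2.854²·sin(360°/8) = 23.04 mm²); the sphere at (7, 0) does not reach this height (|z−center|=7.580 > r=5); the cube at (-4, 4.5) does not reach this height (z outside [1, 5.5]); Taking the first minus the rest: none of the subtracted shapes is present at this height, so the cone is unchanged — area = 23.04 mm²; the cube at (9.5, 4) is present — its section is the full 25×5.5 rectangle (area 137.50 mm²); Taking the first minus the rest: starting from the result so far (23.04 mm²), the 25×5.5 cube at (9.5, 4) misses the remaining region (no effect) — area = 23.04 mm². Checking containment: the cross-section at z = 6.08 is a subset of the cross-section at z = 4.16.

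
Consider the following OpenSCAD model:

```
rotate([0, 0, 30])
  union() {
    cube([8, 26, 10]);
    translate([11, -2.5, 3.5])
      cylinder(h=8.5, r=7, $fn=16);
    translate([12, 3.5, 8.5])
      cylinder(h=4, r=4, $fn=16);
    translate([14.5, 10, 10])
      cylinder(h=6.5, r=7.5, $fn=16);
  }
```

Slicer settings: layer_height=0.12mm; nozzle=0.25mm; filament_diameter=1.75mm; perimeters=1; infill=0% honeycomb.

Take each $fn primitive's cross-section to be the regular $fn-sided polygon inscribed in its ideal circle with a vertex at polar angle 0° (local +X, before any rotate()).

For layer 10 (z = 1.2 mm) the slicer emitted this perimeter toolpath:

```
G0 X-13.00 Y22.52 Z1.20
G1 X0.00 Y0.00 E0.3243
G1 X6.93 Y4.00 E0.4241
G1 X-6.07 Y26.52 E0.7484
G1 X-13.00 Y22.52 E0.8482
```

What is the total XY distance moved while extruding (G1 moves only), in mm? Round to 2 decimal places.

Sum the Euclidean lengths of each G1 segment: total = 68.01 mm.

68.01 mm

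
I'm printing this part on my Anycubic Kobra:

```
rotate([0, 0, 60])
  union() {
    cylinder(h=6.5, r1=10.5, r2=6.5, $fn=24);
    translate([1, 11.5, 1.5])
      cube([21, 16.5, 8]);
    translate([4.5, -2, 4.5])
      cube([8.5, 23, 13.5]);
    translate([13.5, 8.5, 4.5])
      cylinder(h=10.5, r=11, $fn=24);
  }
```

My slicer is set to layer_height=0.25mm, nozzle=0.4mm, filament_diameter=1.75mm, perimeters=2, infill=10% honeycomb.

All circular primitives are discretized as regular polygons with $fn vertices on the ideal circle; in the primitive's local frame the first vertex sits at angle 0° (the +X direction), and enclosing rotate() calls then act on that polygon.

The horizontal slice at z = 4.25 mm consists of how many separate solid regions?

2

At z = 4.25 mm: the cone: at t=0.654 of its height the radius interpolates to r₁+(r₂−r₁)t = 7.885, giving a regular 24-gon of that circumradius; the cube at (1, 11.5) is present — its section is the full 21×16.5 rectangle; the cube at (4.5, -2) is not intersected at this z (z outside [4.5, 18]); the cylinder at (13.5, 8.5) is absent (z outside [4.5, 15]); Taking the union: the 2 present regions are separate (no shared area or edge), so areas and boundary lengths simply add and each stays a separate island — 2 connected regions; (whole slice rotated 60° about Z — lengths, areas and connectivity unchanged). The result has 2 disconnected regions.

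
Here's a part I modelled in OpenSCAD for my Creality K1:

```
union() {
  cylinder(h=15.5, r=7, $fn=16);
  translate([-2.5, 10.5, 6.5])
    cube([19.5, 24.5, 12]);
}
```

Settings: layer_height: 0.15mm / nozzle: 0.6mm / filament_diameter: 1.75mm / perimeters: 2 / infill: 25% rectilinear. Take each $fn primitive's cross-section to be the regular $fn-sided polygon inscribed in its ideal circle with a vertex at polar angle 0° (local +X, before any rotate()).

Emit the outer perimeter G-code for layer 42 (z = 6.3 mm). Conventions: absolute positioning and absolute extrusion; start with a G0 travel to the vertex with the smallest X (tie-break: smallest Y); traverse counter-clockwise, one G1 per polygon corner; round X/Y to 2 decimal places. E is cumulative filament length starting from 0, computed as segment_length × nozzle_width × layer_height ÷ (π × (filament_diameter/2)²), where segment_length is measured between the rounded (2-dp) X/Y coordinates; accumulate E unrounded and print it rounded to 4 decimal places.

At z = 6.3 mm: the r=7 cylinder contributes a regular 16-gon of circumradius 7; the cube at (-2.5, 10.5) is not intersected at this z (z outside [6.5, 18.5]); Combining (union): only the r=7 cylinder is present, so the union is just that shape — 1 connected region. The outline is a single polygon with 16 vertices. Extrusion per mm of travel: 0.6 × 0.15 / (π × 0.875²) = 0.037418. Accumulating E over each segment gives final E = 1.6355.

G0 X-7.00 Y0.00 Z6.30
G1 X-6.47 Y-2.68 E0.1022
G1 X-4.95 Y-4.95 E0.2044
G1 X-2.68 Y-6.47 E0.3067
G1 X0.00 Y-7.00 E0.4089
G1 X2.68 Y-6.47 E0.5111
G1 X4.95 Y-4.95 E0.6133
G1 X6.47 Y-2.68 E0.7156
G1 X7.00 Y0.00 E0.8178
G1 X6.47 Y2.68 E0.9200
G1 X4.95 Y4.95 E1.0222
G1 X2.68 Y6.47 E1.1244
G1 X0.00 Y7.00 E1.2267
G1 X-2.68 Y6.47 E1.3289
G1 X-4.95 Y4.95 E1.4311
G1 X-6.47 Y2.68 E1.5333
G1 X-7.00 Y0.00 E1.6355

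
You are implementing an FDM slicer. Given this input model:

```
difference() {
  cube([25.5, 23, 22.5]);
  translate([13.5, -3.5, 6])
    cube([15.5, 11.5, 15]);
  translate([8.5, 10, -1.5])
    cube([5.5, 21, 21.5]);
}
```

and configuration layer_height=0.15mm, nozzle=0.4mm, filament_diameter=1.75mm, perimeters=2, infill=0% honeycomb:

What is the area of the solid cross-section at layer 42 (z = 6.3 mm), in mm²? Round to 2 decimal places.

419.00 mm²

At z = 6.3 mm: the 25.5×23 cube contributes its full rectangle (area 586.50 mm²); the cube at (13.5, -3.5) is present — its section is the full 15.5×11.5 rectangle (area 178.25 mm²); the cube at (8.5, 10) (footprint 5.5×21) is included at this height (area 115.50 mm²); After the difference (first − rest): starting from the 25.5×23 cube (586.50 mm²), the 15.5×11.5 cube at (13.5, -3.5) partially overlaps it — only the 96.00 mm² overlap (of its 178.25 mm²) is removed, clipping the outline; the 5.5×21 cube at (8.5, 10) partially overlaps it — only the 71.50 mm² overlap (of its 115.50 mm²) is removed, clipping the outline — area = 419.00 mm². Overall, the cross-section is a single solid region. Net area = 419.00 mm².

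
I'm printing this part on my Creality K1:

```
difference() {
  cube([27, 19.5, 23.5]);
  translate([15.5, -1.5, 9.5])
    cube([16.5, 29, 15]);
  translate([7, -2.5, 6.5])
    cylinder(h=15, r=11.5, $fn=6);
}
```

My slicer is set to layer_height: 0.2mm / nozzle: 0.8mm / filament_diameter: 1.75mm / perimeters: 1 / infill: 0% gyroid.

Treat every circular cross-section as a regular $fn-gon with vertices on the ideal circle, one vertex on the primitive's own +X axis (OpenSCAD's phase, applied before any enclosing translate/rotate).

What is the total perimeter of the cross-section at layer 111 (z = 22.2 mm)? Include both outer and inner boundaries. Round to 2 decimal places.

70.00 mm

At z = 22.2 mm: the 27×19.5 cube contributes its full rectangle (perimeter 93.00 mm); the cube at (15.5, -1.5) (footprint 16.5×29) is included at this height (perimeter 91.00 mm); the cylinder at (7, -2.5) does not reach this height (z outside [6.5, 21.5]); After the difference (first − rest): starting from the 27×19.5 cube, the 16.5×29 cube at (15.5, -1.5) partially overlaps it — only the 224.25 mm² overlap (of its 478.50 mm²) is removed, clipping the outline — boundary = 70.00 mm. Overall, the cross-section is a single solid region. Total boundary length (outer) = 70.00 mm.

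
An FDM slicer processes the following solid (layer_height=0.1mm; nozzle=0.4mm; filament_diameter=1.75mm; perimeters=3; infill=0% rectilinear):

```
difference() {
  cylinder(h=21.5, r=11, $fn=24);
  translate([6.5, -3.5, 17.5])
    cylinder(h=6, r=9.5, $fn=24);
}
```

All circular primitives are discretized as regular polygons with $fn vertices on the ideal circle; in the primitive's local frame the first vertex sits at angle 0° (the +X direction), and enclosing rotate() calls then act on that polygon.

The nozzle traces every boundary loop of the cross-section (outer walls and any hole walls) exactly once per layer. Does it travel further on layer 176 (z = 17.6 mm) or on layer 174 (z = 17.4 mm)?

layer 176 (z = 17.6 mm)

Layer 176 (z = 17.6): the r=11 cylinder contributes a regular 24-gon of circumradius 11 (perimeter = 2·24·11.000·sin(180°/24) = 68.92 mm); the cylinder at (6.5, -3.5): section is a regular 24-gon, circumradius r=9.5 (perimeter = 2·24·9.500·sin(180°/24) = 59.52 mm); Taking the first minus the rest: starting from the r=11 cylinder, the r=9.5 cylinder at (6.5, -3.5) partially overlaps it — only the 177.65 mm² overlap (of its 280.30 mm²) is removed, clipping the outline — boundary = 73.30 mm. So its perimeter = 73.30 mm. Layer 174 (z = 17.4): the cylinder: section is a regular 24-gon, circumradius r=11 (perimeter = 2·24·11.000·sin(180°/24) = 68.92 mm); the cylinder at (6.5, -3.5) does not reach this height (z outside [17.5, 23.5]); Taking the first minus the rest: none of the subtracted shapes is present at this height, so the r=11 cylinder is unchanged — boundary = 68.92 mm. So its perimeter = 68.92 mm. Layer 176 is larger (73.30 vs 68.92 mm).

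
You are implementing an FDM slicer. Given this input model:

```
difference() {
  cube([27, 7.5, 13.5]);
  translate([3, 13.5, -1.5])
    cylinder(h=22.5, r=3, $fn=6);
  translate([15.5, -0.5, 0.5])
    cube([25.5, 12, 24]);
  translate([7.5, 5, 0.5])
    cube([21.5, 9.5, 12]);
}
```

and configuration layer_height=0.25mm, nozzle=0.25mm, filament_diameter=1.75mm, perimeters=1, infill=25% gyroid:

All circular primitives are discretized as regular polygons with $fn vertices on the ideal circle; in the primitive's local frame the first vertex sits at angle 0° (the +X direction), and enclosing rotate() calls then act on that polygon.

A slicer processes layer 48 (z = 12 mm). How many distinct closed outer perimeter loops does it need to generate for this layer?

1

At z = 12 mm: the 27×7.5 cube contributes its full rectangle; the cylinder at (3, 13.5): section is a regular 6-gon, circumradius r=3; the cube at (15.5, -0.5) (footprint 25.5×12) is included at this height; the cube at (7.5, 5) (footprint 21.5×9.5) is included at this height; Subtracting the remaining from the first: starting from the 27×7.5 cube, the r=3 cylinder at (3, 13.5) misses the remaining region (no effect); the 25.5×12 cube at (15.5, -0.5) partially overlaps it — only the 86.25 mm² overlap (of its 306.00 mm²) is removed, clipping the outline; the 21.5×9.5 cube at (7.5, 5) partially overlaps it — only the 20.00 mm² overlap (of its 204.25 mm²) is removed, clipping the outline — 1 connected region. The result has 1 disconnected region.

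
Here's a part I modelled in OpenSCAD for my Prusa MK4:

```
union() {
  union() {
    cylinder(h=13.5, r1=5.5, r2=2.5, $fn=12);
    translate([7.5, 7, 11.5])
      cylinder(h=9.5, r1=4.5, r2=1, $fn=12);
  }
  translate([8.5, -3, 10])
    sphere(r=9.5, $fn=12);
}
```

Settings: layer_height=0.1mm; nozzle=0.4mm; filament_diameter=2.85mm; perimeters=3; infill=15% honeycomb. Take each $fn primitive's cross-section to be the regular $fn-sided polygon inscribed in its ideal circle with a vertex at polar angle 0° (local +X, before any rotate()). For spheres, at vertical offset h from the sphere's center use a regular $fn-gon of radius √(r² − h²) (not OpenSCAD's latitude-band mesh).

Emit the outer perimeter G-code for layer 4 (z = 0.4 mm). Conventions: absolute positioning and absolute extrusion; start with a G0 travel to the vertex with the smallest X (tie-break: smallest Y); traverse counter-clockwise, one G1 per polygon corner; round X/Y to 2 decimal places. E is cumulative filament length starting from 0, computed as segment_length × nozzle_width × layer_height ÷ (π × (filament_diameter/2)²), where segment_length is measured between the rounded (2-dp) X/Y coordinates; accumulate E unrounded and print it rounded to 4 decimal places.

At z = 0.4 mm: the cone contributes a regular 12-gon of circumradius 5.411 (interpolated between r1=5.5 and r2=2.5 at t=0.030); the cone at (7.5, 7) is not intersected at this z (z outside [11.5, 21]); Combining (union): only the cone is present, so the union is just that shape — 1 connected region; the sphere at (8.5, -3) is absent (|z−center|=9.600 > r=9.5); Combining (union): only that combined region is present, so the union is just that shape — 1 connected region. The outline is a single polygon with 12 vertices. Extrusion per mm of travel: 0.4 × 0.1 / (π × 1.425²) = 0.006270. Accumulating E over each segment gives final E = 0.2109.

G0 X-5.41 Y0.00 Z0.40
G1 X-4.69 Y-2.71 E0.0176
G1 X-2.71 Y-4.69 E0.0351
G1 X0.00 Y-5.41 E0.0527
G1 X2.71 Y-4.69 E0.0703
G1 X4.69 Y-2.71 E0.0879
G1 X5.41 Y0.00 E0.1054
G1 X4.69 Y2.71 E0.1230
G1 X2.71 Y4.69 E0.1406
G1 X0.00 Y5.41 E0.1582
G1 X-2.71 Y4.69 E0.1757
G1 X-4.69 Y2.71 E0.1933
G1 X-5.41 Y0.00 E0.2109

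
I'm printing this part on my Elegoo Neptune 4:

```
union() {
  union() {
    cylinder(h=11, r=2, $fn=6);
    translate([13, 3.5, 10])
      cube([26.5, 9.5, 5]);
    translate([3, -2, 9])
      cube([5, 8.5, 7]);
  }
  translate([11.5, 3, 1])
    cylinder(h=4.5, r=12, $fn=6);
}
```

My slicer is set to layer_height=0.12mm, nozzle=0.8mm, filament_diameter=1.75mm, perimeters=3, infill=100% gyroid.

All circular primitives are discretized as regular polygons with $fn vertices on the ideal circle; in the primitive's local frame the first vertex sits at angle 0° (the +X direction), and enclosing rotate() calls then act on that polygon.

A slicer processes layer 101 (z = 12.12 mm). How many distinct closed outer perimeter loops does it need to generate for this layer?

2

At z = 12.12 mm: the cylinder is not intersected at this z (z outside [0, 11]); the 26.5×9.5 cube at (13, 3.5) contributes its full rectangle; the 5×8.5 cube at (3, -2) contributes its full rectangle; Merging all regions: the 2 present regions are separate (no shared area or edge), so areas and boundary lengths simply add and each stays a separate island — 2 connected regions; the cylinder at (11.5, 3) is absent (z outside [1, 5.5]); Taking the union: only that combined region is present, so the union is just that shape — 2 connected regions. The result has 2 disconnected regions.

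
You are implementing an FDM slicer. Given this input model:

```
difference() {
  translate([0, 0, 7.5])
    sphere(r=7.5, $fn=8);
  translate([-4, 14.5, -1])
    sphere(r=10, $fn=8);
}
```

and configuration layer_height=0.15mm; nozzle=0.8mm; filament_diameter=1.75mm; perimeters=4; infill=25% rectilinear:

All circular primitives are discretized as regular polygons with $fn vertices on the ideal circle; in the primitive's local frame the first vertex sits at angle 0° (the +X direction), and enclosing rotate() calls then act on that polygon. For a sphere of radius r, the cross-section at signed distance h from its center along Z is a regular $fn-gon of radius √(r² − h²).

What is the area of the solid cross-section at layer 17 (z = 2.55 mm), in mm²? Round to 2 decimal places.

89.80 mm²

At z = 2.55 mm: the r=7.5 sphere slices to a regular 8-gon of circumradius 5.634 (√(r²−h²) with h=4.95 from center) (area = (8/2)·5.634²·sin(360°/8) = 89.80 mm²); the r=10 sphere at (-4, 14.5) slices to a regular 8-gon of circumradius 9.349 (√(r²−h²) with h=3.55 from center) (area = (8/2)·9.349²·sin(360°/8) = 247.20 mm²); Taking the first minus the rest: starting from the r=7.5 sphere (89.80 mm²), the r=10 sphere at (-4, 14.5) misses the remaining region (no effect) — area = 89.80 mm². Overall, the cross-section is a single solid region. Net area = 89.80 mm².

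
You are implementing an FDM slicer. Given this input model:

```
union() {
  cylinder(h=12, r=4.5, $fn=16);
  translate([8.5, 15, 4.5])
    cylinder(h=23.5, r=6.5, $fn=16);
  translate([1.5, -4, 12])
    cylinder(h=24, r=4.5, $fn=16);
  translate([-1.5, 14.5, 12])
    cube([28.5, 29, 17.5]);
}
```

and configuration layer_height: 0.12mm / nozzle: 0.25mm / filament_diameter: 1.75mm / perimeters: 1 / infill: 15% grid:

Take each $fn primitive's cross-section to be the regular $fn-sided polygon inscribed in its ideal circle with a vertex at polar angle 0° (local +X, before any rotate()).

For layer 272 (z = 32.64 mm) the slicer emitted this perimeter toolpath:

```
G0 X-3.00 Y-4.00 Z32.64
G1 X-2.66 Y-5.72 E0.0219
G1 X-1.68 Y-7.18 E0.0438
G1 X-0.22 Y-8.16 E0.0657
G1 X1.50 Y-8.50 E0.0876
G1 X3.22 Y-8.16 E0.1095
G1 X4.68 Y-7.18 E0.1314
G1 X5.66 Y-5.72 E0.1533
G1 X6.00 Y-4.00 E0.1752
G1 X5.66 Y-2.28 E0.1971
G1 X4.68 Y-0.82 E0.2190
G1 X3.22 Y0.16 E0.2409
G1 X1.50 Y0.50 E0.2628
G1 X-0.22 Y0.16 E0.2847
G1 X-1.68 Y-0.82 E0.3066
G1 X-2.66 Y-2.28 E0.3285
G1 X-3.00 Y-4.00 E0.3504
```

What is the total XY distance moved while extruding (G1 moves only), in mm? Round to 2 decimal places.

Sum the Euclidean lengths of each G1 segment: total = 28.09 mm.

28.09 mm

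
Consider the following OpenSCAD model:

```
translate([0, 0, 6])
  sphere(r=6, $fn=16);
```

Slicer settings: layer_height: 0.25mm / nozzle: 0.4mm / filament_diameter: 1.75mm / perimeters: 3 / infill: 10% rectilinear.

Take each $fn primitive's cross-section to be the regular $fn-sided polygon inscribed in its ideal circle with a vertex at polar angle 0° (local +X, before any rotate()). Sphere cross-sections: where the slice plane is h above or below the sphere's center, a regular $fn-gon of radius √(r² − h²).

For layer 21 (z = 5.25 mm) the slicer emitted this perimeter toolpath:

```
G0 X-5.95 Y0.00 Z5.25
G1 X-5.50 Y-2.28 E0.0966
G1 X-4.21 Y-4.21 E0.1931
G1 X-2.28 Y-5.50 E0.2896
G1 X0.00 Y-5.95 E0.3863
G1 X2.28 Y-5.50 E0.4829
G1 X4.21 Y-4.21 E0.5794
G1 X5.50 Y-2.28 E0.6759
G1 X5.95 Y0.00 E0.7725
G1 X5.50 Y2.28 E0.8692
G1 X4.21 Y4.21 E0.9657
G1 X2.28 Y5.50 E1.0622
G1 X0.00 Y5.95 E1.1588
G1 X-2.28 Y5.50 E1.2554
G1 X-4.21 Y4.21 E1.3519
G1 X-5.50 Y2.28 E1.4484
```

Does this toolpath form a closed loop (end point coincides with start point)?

no

Start point (G0): (-5.95, 0.00). End point (last G1): the path does not return to the start — open.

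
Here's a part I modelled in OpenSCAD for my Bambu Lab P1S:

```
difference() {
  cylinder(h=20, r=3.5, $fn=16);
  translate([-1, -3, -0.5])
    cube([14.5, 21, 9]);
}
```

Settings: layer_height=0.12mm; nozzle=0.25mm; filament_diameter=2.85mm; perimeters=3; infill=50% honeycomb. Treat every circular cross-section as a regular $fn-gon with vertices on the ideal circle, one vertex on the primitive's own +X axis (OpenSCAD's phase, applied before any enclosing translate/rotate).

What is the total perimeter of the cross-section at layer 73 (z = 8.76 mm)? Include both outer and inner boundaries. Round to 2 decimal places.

21.85 mm

At z = 8.76 mm: the r=3.5 cylinder contributes a regular 16-gon of circumradius 3.5 (perimeter = 2·16·3.500·sin(180°/16) = 21.85 mm); the cube at (-1, -3) is absent (z outside [-0.5, 8.5]); Subtracting the remaining from the first: none of the subtracted shapes is present at this height, so the r=3.5 cylinder is unchanged — boundary = 21.85 mm. Overall, the cross-section is a single solid region. Total boundary length (outer) = 21.85 mm.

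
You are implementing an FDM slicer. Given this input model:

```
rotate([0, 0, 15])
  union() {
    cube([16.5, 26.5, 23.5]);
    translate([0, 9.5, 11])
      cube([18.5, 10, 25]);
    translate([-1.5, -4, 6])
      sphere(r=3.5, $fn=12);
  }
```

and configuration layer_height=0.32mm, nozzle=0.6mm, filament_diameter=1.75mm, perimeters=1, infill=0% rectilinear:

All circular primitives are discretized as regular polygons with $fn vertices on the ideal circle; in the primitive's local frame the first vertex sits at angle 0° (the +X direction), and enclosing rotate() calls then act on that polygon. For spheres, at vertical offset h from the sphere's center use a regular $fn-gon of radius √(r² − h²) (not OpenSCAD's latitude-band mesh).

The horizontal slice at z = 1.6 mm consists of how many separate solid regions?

1

At z = 1.6 mm: the 16.5×26.5 cube contributes its full rectangle; the cube at (0, 9.5) is absent (z outside [11, 36]); the sphere at (-1.5, -4) is not intersected at this z (|z−center|=4.400 > r=3.5); Taking the union: only the 16.5×26.5 cube is present, so the union is just that shape — 1 connected region; (whole slice rotated 15° about Z — lengths, areas and connectivity unchanged). The result has 1 disconnected region.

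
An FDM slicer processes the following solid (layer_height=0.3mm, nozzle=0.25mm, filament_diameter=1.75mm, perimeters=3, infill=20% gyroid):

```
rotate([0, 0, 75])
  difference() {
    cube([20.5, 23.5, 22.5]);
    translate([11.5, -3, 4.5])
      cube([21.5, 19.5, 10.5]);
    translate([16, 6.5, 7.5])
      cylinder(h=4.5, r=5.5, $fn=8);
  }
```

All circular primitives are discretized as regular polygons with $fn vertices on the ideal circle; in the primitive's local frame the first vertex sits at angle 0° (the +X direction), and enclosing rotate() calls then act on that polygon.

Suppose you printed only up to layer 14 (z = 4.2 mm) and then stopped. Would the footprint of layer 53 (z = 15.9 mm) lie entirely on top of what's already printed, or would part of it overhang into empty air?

entirely on top

Compare the two slices. At z = 4.2: the cube (footprint 20.5×23.5) is included at this height (area 481.75 mm²); the cube at (11.5, -3) does not reach this height (z outside [4.5, 15]); the cylinder at (16, 6.5) is not intersected at this z (z outside [7.5, 12]); Taking the first minus the rest: none of the subtracted shapes is present at this height, so the 20.5×23.5 cube is unchanged — area = 481.75 mm²; (whole slice rotated 75° about Z — lengths, areas and connectivity unchanged). At z = 15.9: the cube (footprint 20.5×23.5) is included at this height (area 481.75 mm²); the cube at (11.5, -3) does not reach this height (z outside [4.5, 15]); the cylinder at (16, 6.5) is absent (z outside [7.5, 12]); After the difference (first − rest): none of the subtracted shapes is present at this height, so the 20.5×23.5 cube is unchanged — area = 481.75 mm²; (rotated 75° about Z; rotation is an isometry so areas/perimeters/island counts are preserved). Checking containment: the cross-section at z = 15.9 is a subset of the cross-section at z = 4.2.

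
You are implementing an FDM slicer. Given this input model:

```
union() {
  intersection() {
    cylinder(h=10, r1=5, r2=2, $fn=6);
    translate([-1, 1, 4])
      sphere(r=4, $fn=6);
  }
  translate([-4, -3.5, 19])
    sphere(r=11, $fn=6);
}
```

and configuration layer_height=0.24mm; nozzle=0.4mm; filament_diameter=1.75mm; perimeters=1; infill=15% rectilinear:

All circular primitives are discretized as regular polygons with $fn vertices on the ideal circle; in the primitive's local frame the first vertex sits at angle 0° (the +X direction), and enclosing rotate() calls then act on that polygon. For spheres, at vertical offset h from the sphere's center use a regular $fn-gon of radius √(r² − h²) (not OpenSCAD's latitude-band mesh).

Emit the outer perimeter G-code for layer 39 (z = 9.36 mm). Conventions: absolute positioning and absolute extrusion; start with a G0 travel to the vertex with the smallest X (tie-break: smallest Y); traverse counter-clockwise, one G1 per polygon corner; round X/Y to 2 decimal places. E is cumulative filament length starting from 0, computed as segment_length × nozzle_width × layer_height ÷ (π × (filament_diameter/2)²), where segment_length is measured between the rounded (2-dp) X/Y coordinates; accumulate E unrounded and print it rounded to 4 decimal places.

G0 X-9.30 Y-3.50 Z9.36
G1 X-6.65 Y-8.09 E0.2115
G1 X-1.35 Y-8.09 E0.4231
G1 X1.30 Y-3.50 E0.6346
G1 X-1.35 Y1.09 E0.8461
G1 X-6.65 Y1.09 E1.0577
G1 X-9.30 Y-3.50 E1.2692

At z = 9.36 mm: the cone: at t=0.936 of its height the radius interpolates to r₁+(r₂−r₁)t = 2.192, giving a regular 6-gon of that circumradius; the sphere at (-1, 1) does not reach this height (|z−center|=5.360 > r=4); After intersecting: at least one operand is absent at this height, so nothing remains; the sphere at (-4, -3.5): section is a regular 6-gon, circumradius = √(r²−h²) = √(11²−9.64²) = 5.298; Merging all regions: only the r=11 sphere at (-4, -3.5) is present, so the union is just that shape — 1 connected region. The outline is a single polygon with 6 vertices. Extrusion per mm of travel: 0.4 × 0.24 / (π × 0.875²) = 0.039912. Accumulating E over each segment gives final E = 1.2692.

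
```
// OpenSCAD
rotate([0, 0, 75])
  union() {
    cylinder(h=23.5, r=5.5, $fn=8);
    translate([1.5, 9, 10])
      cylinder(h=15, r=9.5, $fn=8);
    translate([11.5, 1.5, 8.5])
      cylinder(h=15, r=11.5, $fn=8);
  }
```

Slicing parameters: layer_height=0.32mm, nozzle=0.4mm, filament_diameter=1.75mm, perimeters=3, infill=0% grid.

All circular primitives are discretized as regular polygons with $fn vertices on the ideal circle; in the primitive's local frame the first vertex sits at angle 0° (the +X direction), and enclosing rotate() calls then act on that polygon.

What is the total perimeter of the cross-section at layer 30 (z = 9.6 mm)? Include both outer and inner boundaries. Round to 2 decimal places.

81.30 mm

At z = 9.6 mm: the r=5.5 cylinder gives a regular 8-gon of circumradius 5.5 (constant along its height) (perimeter = 2·8·5.500·sin(180°/8) = 33.68 mm); the cylinder at (1.5, 9) is absent (z outside [10, 25]); the r=11.5 cylinder at (11.5, 1.5) contributes a regular 8-gon of circumradius 11.5 (perimeter = 2·8·11.500·sin(180°/8) = 70.41 mm); Merging all regions: the regions partially overlap (shared area 31.29 mm²), so the edge portions inside another operand are dropped and the merged outline is re-measured after clipping — boundary = 81.30 mm; (rotated 75° about Z; rotation is an isometry so areas/perimeters/island counts are preserved). Overall, the cross-section is a single solid region. Total boundary length (outer) = 81.30 mm.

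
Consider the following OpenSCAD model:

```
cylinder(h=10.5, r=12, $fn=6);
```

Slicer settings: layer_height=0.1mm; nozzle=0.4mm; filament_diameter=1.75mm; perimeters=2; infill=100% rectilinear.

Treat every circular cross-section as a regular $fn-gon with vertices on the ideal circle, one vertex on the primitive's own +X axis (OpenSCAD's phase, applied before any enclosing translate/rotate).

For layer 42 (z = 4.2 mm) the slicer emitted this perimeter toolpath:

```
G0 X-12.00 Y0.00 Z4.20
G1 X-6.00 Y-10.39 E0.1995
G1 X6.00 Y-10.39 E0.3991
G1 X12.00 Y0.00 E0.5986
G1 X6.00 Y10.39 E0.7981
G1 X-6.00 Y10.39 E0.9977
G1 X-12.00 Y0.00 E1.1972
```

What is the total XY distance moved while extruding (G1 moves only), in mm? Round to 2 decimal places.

71.99 mm

Sum the Euclidean lengths of each G1 segment: total = 71.99 mm.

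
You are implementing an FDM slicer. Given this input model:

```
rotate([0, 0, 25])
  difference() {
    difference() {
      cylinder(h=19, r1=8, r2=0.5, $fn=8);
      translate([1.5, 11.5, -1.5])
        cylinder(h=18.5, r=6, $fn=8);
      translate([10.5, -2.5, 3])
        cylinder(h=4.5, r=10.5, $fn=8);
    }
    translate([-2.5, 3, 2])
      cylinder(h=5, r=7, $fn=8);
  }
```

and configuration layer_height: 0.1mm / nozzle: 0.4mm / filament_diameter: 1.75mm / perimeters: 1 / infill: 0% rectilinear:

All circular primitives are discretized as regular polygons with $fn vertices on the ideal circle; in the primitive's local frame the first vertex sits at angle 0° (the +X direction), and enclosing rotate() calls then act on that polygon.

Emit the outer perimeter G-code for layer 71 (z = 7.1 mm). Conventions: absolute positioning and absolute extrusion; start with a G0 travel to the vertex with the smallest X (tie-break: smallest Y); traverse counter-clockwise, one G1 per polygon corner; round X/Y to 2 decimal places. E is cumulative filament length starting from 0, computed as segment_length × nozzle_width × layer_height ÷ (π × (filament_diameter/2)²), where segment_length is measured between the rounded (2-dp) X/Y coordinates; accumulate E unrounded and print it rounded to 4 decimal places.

G0 X-4.88 Y1.78 Z7.10
G1 X-4.71 Y-2.20 E0.0662
G1 X-1.78 Y-4.88 E0.1323
G1 X2.20 Y-4.71 E0.1985
G1 X2.89 Y-3.95 E0.2156
G1 X1.06 Y-2.27 E0.2569
G1 X0.75 Y4.84 E0.3753
G1 X-2.20 Y4.71 E0.4244
G1 X-4.88 Y1.78 E0.4904

At z = 7.1 mm: the cone contributes a regular 8-gon of circumradius 5.197 (interpolated between r1=8 and r2=0.5 at t=0.374); the r=6 cylinder at (1.5, 11.5) gives a regular 8-gon of circumradius 6 (constant along its height); the r=10.5 cylinder at (10.5, -2.5) gives a regular 8-gon of circumradius 10.5 (constant along its height); Subtracting the remaining from the first: starting from the cone, the r=6 cylinder at (1.5, 11.5) misses the remaining region (no effect); the r=10.5 cylinder at (10.5, -2.5) partially overlaps it — only the 26.44 mm² overlap (of its 311.83 mm²) is removed, clipping the outline — 1 connected region; the cylinder at (-2.5, 3) is absent (z outside [2, 7]); After the difference (first − rest): none of the subtracted shapes is present at this height, so that combined region is unchanged — 1 connected region; (rotated 25° about Z; rotation is an isometry so areas/perimeters/island counts are preserved). The outline is a single polygon with 8 vertices. Extrusion per mm of travel: 0.4 × 0.1 / (π × 0.875²) = 0.016630. Accumulating E over each segment gives final E = 0.4904.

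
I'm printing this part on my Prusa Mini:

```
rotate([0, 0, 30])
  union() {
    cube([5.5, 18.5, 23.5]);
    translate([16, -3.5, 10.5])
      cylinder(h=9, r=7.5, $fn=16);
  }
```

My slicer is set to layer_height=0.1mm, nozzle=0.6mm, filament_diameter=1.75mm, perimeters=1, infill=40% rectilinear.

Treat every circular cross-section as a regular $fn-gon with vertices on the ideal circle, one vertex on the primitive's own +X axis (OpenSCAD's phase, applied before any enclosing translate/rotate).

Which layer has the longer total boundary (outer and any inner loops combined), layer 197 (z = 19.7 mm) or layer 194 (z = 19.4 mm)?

Layer 197 (z = 19.7): the cube is present — its section is the full 5.5×18.5 rectangle (perimeter 48.00 mm); the cylinder at (16, -3.5) does not reach this height (z outside [10.5, 19.5]); Taking the union: only the 5.5×18.5 cube is present, so the union is just that shape — boundary = 48.00 mm; (whole slice rotated 30° about Z — lengths, areas and connectivity unchanged). So its perimeter = 48.00 mm. Layer 194 (z = 19.4): the cube (footprint 5.5×18.5) is included at this height (perimeter 48.00 mm); the r=7.5 cylinder at (16, -3.5) gives a regular 16-gon of circumradius 7.5 (constant along its height) (perimeter = 2·16·7.500·sin(180°/16) = 46.82 mm); Merging all regions: the 2 present regions are separate (no shared area or edge), so areas and boundary lengths simply add and each stays a separate island — boundary = 94.82 mm; (whole slice rotated 30° about Z — lengths, areas and connectivity unchanged). So its perimeter = 94.82 mm. Layer 194 is larger (94.82 vs 48.00 mm).

layer 194 (z = 19.4 mm)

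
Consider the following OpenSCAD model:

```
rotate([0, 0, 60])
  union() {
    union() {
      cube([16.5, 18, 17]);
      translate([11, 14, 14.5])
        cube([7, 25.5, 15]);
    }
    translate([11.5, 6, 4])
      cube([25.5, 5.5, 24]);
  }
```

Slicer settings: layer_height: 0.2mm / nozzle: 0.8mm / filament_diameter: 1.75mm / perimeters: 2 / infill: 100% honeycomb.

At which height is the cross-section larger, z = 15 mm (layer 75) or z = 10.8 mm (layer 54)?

Layer 75 (z = 15): the cube (footprint 16.5×18) is included at this height (area 297.00 mm²); the cube at (11, 14) (footprint 7×25.5) is included at this height (area 178.50 mm²); Taking the union: the regions partially overlap — summed areas 475.50 mm² minus the doubly-counted overlap 22.00 mm² gives 453.50 mm² — area = 453.50 mm²; the cube at (11.5, 6) (footprint 25.5×5.5) is included at this height (area 140.25 mm²); Combining (union): the regions partially overlap — summed areas 593.75 mm² minus the doubly-counted overlap 27.50 mm² gives 566.25 mm² — area = 566.25 mm²; (whole slice rotated 60° about Z — lengths, areas and connectivity unchanged). So its area = 566.25 mm². Layer 54 (z = 10.8): the cube is present — its section is the full 16.5×18 rectangle (area 297.00 mm²); the cube at (11, 14) is absent (z outside [14.5, 29.5]); Merging all regions: only the 16.5×18 cube is present, so the union is just that shape — area = 297.00 mm²; the 25.5×5.5 cube at (11.5, 6) contributes its full rectangle (area 140.25 mm²); Merging all regions: the regions partially overlap — summed areas 437.25 mm² minus the doubly-counted overlap 27.50 mm² gives 409.75 mm² — area = 409.75 mm²; (rotated 60° about Z; rotation is an isometry so areas/perimeters/island counts are preserved). So its area = 409.75 mm². Layer 75 is larger (566.25 vs 409.75 mm²).

layer 75 (z = 15 mm)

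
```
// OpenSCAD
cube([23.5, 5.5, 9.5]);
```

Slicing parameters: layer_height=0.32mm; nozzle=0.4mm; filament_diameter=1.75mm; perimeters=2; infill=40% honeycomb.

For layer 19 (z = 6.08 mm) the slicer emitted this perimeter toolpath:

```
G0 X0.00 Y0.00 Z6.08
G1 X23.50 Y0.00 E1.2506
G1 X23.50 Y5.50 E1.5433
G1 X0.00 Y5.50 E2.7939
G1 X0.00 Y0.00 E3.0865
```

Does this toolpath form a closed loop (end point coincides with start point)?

yes

Start point (G0): (0.00, 0.00). End point (last G1): the path returns to the start — closed.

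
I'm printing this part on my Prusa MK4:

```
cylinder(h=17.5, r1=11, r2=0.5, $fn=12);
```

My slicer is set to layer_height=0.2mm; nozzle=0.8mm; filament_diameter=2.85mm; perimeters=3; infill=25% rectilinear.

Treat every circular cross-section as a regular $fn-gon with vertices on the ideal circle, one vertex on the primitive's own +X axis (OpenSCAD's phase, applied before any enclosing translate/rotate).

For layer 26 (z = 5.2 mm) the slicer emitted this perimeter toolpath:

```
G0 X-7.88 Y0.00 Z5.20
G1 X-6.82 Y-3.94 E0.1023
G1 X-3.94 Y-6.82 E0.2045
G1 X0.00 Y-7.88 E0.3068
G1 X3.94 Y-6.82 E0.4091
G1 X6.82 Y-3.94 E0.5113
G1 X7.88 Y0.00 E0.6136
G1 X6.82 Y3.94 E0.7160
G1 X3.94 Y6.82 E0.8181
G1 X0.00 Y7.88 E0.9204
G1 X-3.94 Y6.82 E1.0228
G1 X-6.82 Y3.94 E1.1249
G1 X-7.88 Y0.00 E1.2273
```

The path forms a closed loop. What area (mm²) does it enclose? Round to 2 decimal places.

Apply the shoelace formula to the sequence of (X, Y) vertices; enclosed area = 186.17 mm².

186.17 mm²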